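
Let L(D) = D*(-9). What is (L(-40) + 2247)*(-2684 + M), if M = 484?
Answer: -5735400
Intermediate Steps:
L(D) = -9*D
(L(-40) + 2247)*(-2684 + M) = (-9*(-40) + 2247)*(-2684 + 484) = (360 + 2247)*(-2200) = 2607*(-2200) = -5735400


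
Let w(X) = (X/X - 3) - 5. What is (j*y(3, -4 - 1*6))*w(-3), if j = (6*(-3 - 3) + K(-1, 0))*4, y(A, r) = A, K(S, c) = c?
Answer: 3024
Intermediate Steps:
w(X) = -7 (w(X) = (1 - 3) - 5 = -2 - 5 = -7)
j = -144 (j = (6*(-3 - 3) + 0)*4 = (6*(-6) + 0)*4 = (-36 + 0)*4 = -36*4 = -144)
(j*y(3, -4 - 1*6))*w(-3) = -144*3*(-7) = -432*(-7) = 3024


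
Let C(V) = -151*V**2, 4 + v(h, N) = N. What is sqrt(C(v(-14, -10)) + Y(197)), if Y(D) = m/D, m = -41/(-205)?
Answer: I*sqrt(28714778115)/985 ≈ 172.03*I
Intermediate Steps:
v(h, N) = -4 + N
m = 1/5 (m = -41*(-1/205) = 1/5 ≈ 0.20000)
Y(D) = 1/(5*D)
sqrt(C(v(-14, -10)) + Y(197)) = sqrt(-151*(-4 - 10)**2 + (1/5)/197) = sqrt(-151*(-14)**2 + (1/5)*(1/197)) = sqrt(-151*196 + 1/985) = sqrt(-29596 + 1/985) = sqrt(-29152059/985) = I*sqrt(28714778115)/985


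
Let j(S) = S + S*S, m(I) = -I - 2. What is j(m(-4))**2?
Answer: 36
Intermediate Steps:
m(I) = -2 - I
j(S) = S + S**2
j(m(-4))**2 = ((-2 - 1*(-4))*(1 + (-2 - 1*(-4))))**2 = ((-2 + 4)*(1 + (-2 + 4)))**2 = (2*(1 + 2))**2 = (2*3)**2 = 6**2 = 36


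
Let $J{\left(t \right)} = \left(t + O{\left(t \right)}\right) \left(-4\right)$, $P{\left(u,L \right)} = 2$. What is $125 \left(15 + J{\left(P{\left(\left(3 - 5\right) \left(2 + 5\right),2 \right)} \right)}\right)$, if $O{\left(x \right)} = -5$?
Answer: $3375$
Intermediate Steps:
$J{\left(t \right)} = 20 - 4 t$ ($J{\left(t \right)} = \left(t - 5\right) \left(-4\right) = \left(-5 + t\right) \left(-4\right) = 20 - 4 t$)
$125 \left(15 + J{\left(P{\left(\left(3 - 5\right) \left(2 + 5\right),2 \right)} \right)}\right) = 125 \left(15 + \left(20 - 8\right)\right) = 125 \left(15 + 12\right) = 125 \cdot 27 = 3375$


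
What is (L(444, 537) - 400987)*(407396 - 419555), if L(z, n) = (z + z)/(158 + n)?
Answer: 3388531851243/695 ≈ 4.8756e+9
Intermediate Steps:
L(z, n) = 2*z/(158 + n) (L(z, n) = (2*z)/(158 + n) = 2*z/(158 + n))
(L(444, 537) - 400987)*(407396 - 419555) = (2*444/(158 + 537) - 400987)*(407396 - 419555) = (2*444/695 - 400987)*(-12159) = (2*444*(1/695) - 400987)*(-12159) = (888/695 - 400987)*(-12159) = -278685077/695*(-12159) = 3388531851243/695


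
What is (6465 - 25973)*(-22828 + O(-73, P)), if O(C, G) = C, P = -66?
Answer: 446752708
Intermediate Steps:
(6465 - 25973)*(-22828 + O(-73, P)) = (6465 - 25973)*(-22828 - 73) = -19508*(-22901) = 446752708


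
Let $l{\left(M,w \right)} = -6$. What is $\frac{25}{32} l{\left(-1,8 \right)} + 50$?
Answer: $\frac{725}{16} \approx 45.313$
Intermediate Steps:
$\frac{25}{32} l{\left(-1,8 \right)} + 50 = \frac{25}{32} \left(-6\right) + 50 = - \frac{75}{16} + 50 = \frac{725}{16}$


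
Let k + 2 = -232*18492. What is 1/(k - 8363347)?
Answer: -1/12653493 ≈ -7.9030e-8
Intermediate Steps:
k = -4290146 (k = -2 - 232*18492 = -2 - 4290144 = -4290146)
1/(k - 8363347) = 1/(-4290146 - 8363347) = 1/(-12653493) = -1/12653493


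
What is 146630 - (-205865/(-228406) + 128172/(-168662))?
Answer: 2824341284204781/19261706386 ≈ 1.4663e+5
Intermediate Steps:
146630 - (-205865/(-228406) + 128172/(-168662)) = 146630 - (-205865*(-1/228406) + 128172*(-1/168662)) = 146630 - (205865/228406 - 64086/84331) = 146630 - 1*2723174399/19261706386 = 146630 - 2723174399/19261706386 = 2824341284204781/19261706386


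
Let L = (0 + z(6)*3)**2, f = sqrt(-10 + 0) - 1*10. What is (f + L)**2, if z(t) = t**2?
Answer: (11654 + I*sqrt(10))**2 ≈ 1.3582e+8 + 7.37e+4*I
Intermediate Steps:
f = -10 + I*sqrt(10) (f = sqrt(-10) - 10 = I*sqrt(10) - 10 = -10 + I*sqrt(10) ≈ -10.0 + 3.1623*I)
L = 11664 (L = (0 + 6**2*3)**2 = (0 + 36*3)**2 = (0 + 108)**2 = 108**2 = 11664)
(f + L)**2 = ((-10 + I*sqrt(10)) + 11664)**2 = (11654 + I*sqrt(10))**2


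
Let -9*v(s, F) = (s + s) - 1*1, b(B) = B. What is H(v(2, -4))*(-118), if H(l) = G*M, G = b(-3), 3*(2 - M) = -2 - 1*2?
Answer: 1180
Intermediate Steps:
M = 10/3 (M = 2 - (-2 - 1*2)/3 = 2 - (-2 - 2)/3 = 2 - ⅓*(-4) = 2 + 4/3 = 10/3 ≈ 3.3333)
G = -3
v(s, F) = ⅑ - 2*s/9 (v(s, F) = -((s + s) - 1*1)/9 = -(2*s - 1)/9 = -(-1 + 2*s)/9 = ⅑ - 2*s/9)
H(l) = -10 (H(l) = -3*10/3 = -10)
H(v(2, -4))*(-118) = -10*(-118) = 1180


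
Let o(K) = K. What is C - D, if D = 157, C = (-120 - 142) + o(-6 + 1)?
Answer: -424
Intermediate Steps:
C = -267 (C = (-120 - 142) + (-6 + 1) = -262 - 5 = -267)
C - D = -267 - 1*157 = -267 - 157 = -424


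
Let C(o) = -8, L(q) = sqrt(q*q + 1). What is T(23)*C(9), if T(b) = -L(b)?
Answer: 8*sqrt(530) ≈ 184.17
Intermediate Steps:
L(q) = sqrt(1 + q**2) (L(q) = sqrt(q**2 + 1) = sqrt(1 + q**2))
T(b) = -sqrt(1 + b**2)
T(23)*C(9) = -sqrt(1 + 23**2)*(-8) = -sqrt(1 + 529)*(-8) = -sqrt(530)*(-8) = 8*sqrt(530)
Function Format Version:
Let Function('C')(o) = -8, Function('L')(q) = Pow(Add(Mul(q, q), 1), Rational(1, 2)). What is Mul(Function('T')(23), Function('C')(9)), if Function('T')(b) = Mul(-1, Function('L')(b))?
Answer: Mul(8, Pow(530, Rational(1, 2))) ≈ 184.17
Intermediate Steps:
Function('L')(q) = Pow(Add(1, Pow(q, 2)), Rational(1, 2)) (Function('L')(q) = Pow(Add(Pow(q, 2), 1), Rational(1, 2)) = Pow(Add(1, Pow(q, 2)), Rational(1, 2)))
Function('T')(b) = Mul(-1, Pow(Add(1, Pow(b, 2)), Rational(1, 2)))
Mul(Function('T')(23), Function('C')(9)) = Mul(Mul(-1, Pow(Add(1, Pow(23, 2)), Rational(1, 2))), -8) = Mul(Mul(-1, Pow(Add(1, 529), Rational(1, 2))), -8) = Mul(Mul(-1, Pow(530, Rational(1, 2))), -8) = Mul(8, Pow(530, Rational(1, 2)))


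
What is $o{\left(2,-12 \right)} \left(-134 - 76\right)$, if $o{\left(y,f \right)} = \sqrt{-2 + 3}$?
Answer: $-210$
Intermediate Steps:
$o{\left(y,f \right)} = 1$ ($o{\left(y,f \right)} = \sqrt{1} = 1$)
$o{\left(2,-12 \right)} \left(-134 - 76\right) = 1 \left(-134 - 76\right) = 1 \left(-210\right) = -210$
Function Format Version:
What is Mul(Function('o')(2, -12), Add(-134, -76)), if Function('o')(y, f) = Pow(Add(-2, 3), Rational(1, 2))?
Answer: -210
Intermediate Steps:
Function('o')(y, f) = 1 (Function('o')(y, f) = Pow(1, Rational(1, 2)) = 1)
Mul(Function('o')(2, -12), Add(-134, -76)) = Mul(1, Add(-134, -76)) = Mul(1, -210) = -210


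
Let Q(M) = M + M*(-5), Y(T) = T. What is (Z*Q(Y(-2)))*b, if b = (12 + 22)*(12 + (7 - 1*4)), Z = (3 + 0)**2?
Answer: 36720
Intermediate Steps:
Z = 9 (Z = 3**2 = 9)
Q(M) = -4*M (Q(M) = M - 5*M = -4*M)
b = 510 (b = 34*(12 + (7 - 4)) = 34*(12 + 3) = 34*15 = 510)
(Z*Q(Y(-2)))*b = (9*(-4*(-2)))*510 = (9*8)*510 = 72*510 = 36720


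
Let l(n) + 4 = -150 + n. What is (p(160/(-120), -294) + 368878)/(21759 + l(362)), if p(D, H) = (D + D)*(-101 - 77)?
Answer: 1108058/65901 ≈ 16.814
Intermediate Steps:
p(D, H) = -356*D (p(D, H) = (2*D)*(-178) = -356*D)
l(n) = -154 + n (l(n) = -4 + (-150 + n) = -154 + n)
(p(160/(-120), -294) + 368878)/(21759 + l(362)) = (-56960/(-120) + 368878)/(21759 + (-154 + 362)) = (-56960*(-1)/120 + 368878)/(21759 + 208) = (-356*(-4/3) + 368878)/21967 = (1424/3 + 368878)*(1/21967) = (1108058/3)*(1/21967) = 1108058/65901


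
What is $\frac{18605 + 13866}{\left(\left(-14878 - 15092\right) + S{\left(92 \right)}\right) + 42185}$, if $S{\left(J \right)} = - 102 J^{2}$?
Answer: $- \frac{32471}{851113} \approx -0.038151$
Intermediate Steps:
$\frac{18605 + 13866}{\left(\left(-14878 - 15092\right) + S{\left(92 \right)}\right) + 42185} = \frac{18605 + 13866}{\left(\left(-14878 - 15092\right) - 102 \cdot 92^{2}\right) + 42185} = \frac{32471}{\left(-29970 - 863328\right) + 42185} = \frac{32471}{-893298 + 42185} = \frac{32471}{-851113} = 32471 \left(- \frac{1}{851113}\right) = - \frac{32471}{851113}$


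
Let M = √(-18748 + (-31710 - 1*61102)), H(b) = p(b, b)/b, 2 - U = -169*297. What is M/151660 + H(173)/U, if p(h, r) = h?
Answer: 1/50195 + I*√27890/75830 ≈ 1.9922e-5 + 0.0022023*I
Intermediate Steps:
U = 50195 (U = 2 - (-169)*297 = 2 - 1*(-50193) = 2 + 50193 = 50195)
H(b) = 1 (H(b) = b/b = 1)
M = 2*I*√27890 (M = √(-18748 + (-31710 - 61102)) = √(-18748 - 92812) = √(-111560) = 2*I*√27890 ≈ 334.01*I)
M/151660 + H(173)/U = (2*I*√27890)/151660 + 1/50195 = (2*I*√27890)*(1/151660) + 1*(1/50195) = I*√27890/75830 + 1/50195 = 1/50195 + I*√27890/75830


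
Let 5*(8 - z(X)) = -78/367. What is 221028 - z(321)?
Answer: 405571622/1835 ≈ 2.2102e+5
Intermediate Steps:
z(X) = 14758/1835 (z(X) = 8 - (-78)/(5*367) = 8 - ⅕*(-78/367) = 8 + 78/1835 = 14758/1835)
221028 - z(321) = 221028 - 1*14758/1835 = 221028 - 14758/1835 = 405571622/1835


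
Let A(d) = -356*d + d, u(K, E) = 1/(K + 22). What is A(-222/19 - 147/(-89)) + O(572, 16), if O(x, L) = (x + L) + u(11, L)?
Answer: 231558830/55803 ≈ 4149.6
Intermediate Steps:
u(K, E) = 1/(22 + K)
A(d) = -355*d
O(x, L) = 1/33 + L + x (O(x, L) = (x + L) + 1/(22 + 11) = (L + x) + 1/33 = 1/33 + L + x)
A(-222/19 - 147/(-89)) + O(572, 16) = -355*(-222/19 - 147/(-89)) + (1/33 + 16 + 572) = -355*(-222*1/19 - 147*(-1/89)) + 19405/33 = -355*(-222/19 + 147/89) + 19405/33 = -355*(-16965/1691) + 19405/33 = 6022575/1691 + 19405/33 = 231558830/55803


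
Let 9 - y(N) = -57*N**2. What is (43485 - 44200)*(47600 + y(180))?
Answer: -1354502435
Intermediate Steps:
y(N) = 9 + 57*N**2 (y(N) = 9 - (-57)*N**2 = 9 + 57*N**2)
(43485 - 44200)*(47600 + y(180)) = (43485 - 44200)*(47600 + (9 + 57*180**2)) = -715*(47600 + (9 + 57*32400)) = -715*(47600 + (9 + 1846800)) = -715*(47600 + 1846809) = -715*1894409 = -1354502435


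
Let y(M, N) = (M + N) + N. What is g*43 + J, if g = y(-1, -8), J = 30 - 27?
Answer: -728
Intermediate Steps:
J = 3
y(M, N) = M + 2*N
g = -17 (g = -1 + 2*(-8) = -1 - 16 = -17)
g*43 + J = -17*43 + 3 = -731 + 3 = -728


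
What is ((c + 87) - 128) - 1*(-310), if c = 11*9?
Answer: 368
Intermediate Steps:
c = 99
((c + 87) - 128) - 1*(-310) = ((99 + 87) - 128) - 1*(-310) = (186 - 128) + 310 = 58 + 310 = 368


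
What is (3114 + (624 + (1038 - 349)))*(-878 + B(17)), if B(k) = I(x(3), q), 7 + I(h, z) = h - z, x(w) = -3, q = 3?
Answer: -3944457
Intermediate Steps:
I(h, z) = -7 + h - z (I(h, z) = -7 + (h - z) = -7 + h - z)
B(k) = -13 (B(k) = -7 - 3 - 1*3 = -7 - 3 - 3 = -13)
(3114 + (624 + (1038 - 349)))*(-878 + B(17)) = (3114 + (624 + (1038 - 349)))*(-878 - 13) = (3114 + (624 + 689))*(-891) = (3114 + 1313)*(-891) = 4427*(-891) = -3944457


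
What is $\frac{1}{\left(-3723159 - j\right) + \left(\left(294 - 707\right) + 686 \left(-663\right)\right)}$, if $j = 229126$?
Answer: $- \frac{1}{4407516} \approx -2.2689 \cdot 10^{-7}$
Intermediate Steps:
$\frac{1}{\left(-3723159 - j\right) + \left(\left(294 - 707\right) + 686 \left(-663\right)\right)} = \frac{1}{\left(-3723159 - 229126\right) + \left(\left(294 - 707\right) + 686 \left(-663\right)\right)} = \frac{1}{\left(-3723159 - 229126\right) + \left(\left(294 - 707\right) - 454818\right)} = \frac{1}{-3952285 - 455231} = \frac{1}{-4407516} = - \frac{1}{4407516}$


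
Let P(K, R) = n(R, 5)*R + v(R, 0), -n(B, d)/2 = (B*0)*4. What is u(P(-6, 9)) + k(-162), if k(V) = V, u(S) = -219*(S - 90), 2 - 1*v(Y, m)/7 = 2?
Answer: 19548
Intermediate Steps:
v(Y, m) = 0 (v(Y, m) = 14 - 7*2 = 14 - 14 = 0)
n(B, d) = 0 (n(B, d) = -2*B*0*4 = -0*4 = -2*0 = 0)
P(K, R) = 0 (P(K, R) = 0*R + 0 = 0 + 0 = 0)
u(S) = 19710 - 219*S (u(S) = -219*(-90 + S) = 19710 - 219*S)
u(P(-6, 9)) + k(-162) = (19710 - 219*0) - 162 = (19710 + 0) - 162 = 19710 - 162 = 19548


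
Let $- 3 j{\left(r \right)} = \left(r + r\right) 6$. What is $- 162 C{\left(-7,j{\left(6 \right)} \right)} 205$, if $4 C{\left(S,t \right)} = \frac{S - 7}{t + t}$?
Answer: $- \frac{38745}{16} \approx -2421.6$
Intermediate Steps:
$j{\left(r \right)} = - 4 r$ ($j{\left(r \right)} = - \frac{\left(r + r\right) 6}{3} = - \frac{2 r 6}{3} = - \frac{12 r}{3} = - 4 r$)
$C{\left(S,t \right)} = \frac{-7 + S}{8 t}$ ($C{\left(S,t \right)} = \frac{\left(S - 7\right) \frac{1}{t + t}}{4} = \frac{\left(-7 + S\right) \frac{1}{2 t}}{4} = \frac{\frac{1}{2} \frac{1}{t} \left(-7 + S\right)}{4} = \frac{-7 + S}{8 t}$)
$- 162 C{\left(-7,j{\left(6 \right)} \right)} 205 = - 162 \frac{-7 - 7}{8 \left(\left(-4\right) 6\right)} 205 = - 162 \cdot \frac{1}{8} \frac{1}{-24} \left(-14\right) 205 = - 162 \cdot \frac{1}{8} \left(- \frac{1}{24}\right) \left(-14\right) 205 = \left(-162\right) \frac{7}{96} \cdot 205 = \left(- \frac{189}{16}\right) 205 = - \frac{38745}{16}$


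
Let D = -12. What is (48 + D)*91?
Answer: 3276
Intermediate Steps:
(48 + D)*91 = (48 - 12)*91 = 36*91 = 3276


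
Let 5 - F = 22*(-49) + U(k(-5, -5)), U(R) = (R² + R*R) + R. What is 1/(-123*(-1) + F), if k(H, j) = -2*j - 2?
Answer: 1/1070 ≈ 0.00093458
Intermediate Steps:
k(H, j) = -2 - 2*j
U(R) = R + 2*R² (U(R) = (R² + R²) + R = 2*R² + R = R + 2*R²)
F = 947 (F = 5 - (22*(-49) + (-2 - 2*(-5))*(1 + 2*(-2 - 2*(-5)))) = 5 - (-1078 + (-2 + 10)*(1 + 2*(-2 + 10))) = 5 - (-1078 + 8*(1 + 2*8)) = 5 - (-1078 + 8*(1 + 16)) = 5 - (-1078 + 8*17) = 5 - (-1078 + 136) = 5 - 1*(-942) = 5 + 942 = 947)
1/(-123*(-1) + F) = 1/(-123*(-1) + 947) = 1/(123 + 947) = 1/1070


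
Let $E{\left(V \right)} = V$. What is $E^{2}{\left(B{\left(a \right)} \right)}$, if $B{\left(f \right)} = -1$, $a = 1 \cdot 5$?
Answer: $1$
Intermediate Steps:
$a = 5$
$E^{2}{\left(B{\left(a \right)} \right)} = \left(-1\right)^{2} = 1$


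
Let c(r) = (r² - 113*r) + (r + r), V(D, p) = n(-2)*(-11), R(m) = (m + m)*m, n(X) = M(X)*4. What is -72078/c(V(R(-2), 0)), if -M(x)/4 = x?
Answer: -36039/81488 ≈ -0.44226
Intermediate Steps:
M(x) = -4*x
n(X) = -16*X (n(X) = -4*X*4 = -16*X)
R(m) = 2*m² (R(m) = (2*m)*m = 2*m²)
V(D, p) = -352 (V(D, p) = -16*(-2)*(-11) = 32*(-11) = -352)
c(r) = r² - 111*r (c(r) = (r² - 113*r) + 2*r = r² - 111*r)
-72078/c(V(R(-2), 0)) = -72078*(-1/(352*(-111 - 352))) = -72078/((-352*(-463))) = -72078/162976 = -72078*1/162976 = -36039/81488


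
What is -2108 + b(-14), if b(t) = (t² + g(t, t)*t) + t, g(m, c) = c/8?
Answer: -3803/2 ≈ -1901.5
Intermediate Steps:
g(m, c) = c/8 (g(m, c) = c*(⅛) = c/8)
b(t) = t + 9*t²/8 (b(t) = (t² + (t/8)*t) + t = (t² + t²/8) + t = 9*t²/8 + t = t + 9*t²/8)
-2108 + b(-14) = -2108 + (⅛)*(-14)*(8 + 9*(-14)) = -2108 + (⅛)*(-14)*(8 - 126) = -2108 + (⅛)*(-14)*(-118) = -2108 + 413/2 = -3803/2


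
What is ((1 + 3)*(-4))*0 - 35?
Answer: -35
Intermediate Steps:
((1 + 3)*(-4))*0 - 35 = (4*(-4))*0 - 35 = -16*0 - 35 = 0 - 35 = -35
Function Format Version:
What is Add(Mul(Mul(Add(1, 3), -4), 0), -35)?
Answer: -35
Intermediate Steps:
Add(Mul(Mul(Add(1, 3), -4), 0), -35) = Add(Mul(Mul(4, -4), 0), -35) = Add(Mul(-16, 0), -35) = Add(0, -35) = -35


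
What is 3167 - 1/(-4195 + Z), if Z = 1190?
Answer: 9516836/3005 ≈ 3167.0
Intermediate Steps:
3167 - 1/(-4195 + Z) = 3167 - 1/(-4195 + 1190) = 3167 - 1/(-3005) = 3167 - 1*(-1/3005) = 3167 + 1/3005 = 9516836/3005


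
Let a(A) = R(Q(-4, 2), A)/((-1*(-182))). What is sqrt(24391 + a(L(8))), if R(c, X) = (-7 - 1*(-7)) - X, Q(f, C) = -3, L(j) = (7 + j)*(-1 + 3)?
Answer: sqrt(201980506)/91 ≈ 156.18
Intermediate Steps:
L(j) = 14 + 2*j (L(j) = (7 + j)*2 = 14 + 2*j)
R(c, X) = -X (R(c, X) = (-7 + 7) - X = 0 - X = -X)
a(A) = -A/182 (a(A) = (-A)/((-1*(-182))) = -A/182)
sqrt(24391 + a(L(8))) = sqrt(24391 - (14 + 2*8)/182) = sqrt(24391 - (14 + 16)/182) = sqrt(24391 - 1/182*30) = sqrt(24391 - 15/91) = sqrt(2219566/91) = sqrt(201980506)/91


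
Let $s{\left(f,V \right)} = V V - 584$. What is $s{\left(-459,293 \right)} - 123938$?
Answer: $-38673$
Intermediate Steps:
$s{\left(f,V \right)} = -584 + V^{2}$ ($s{\left(f,V \right)} = V^{2} - 584 = -584 + V^{2}$)
$s{\left(-459,293 \right)} - 123938 = \left(-584 + 293^{2}\right) - 123938 = \left(-584 + 85849\right) - 123938 = 85265 - 123938 = -38673$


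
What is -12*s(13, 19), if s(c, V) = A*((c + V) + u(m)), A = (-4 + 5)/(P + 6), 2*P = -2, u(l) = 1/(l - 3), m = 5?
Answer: -78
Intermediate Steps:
u(l) = 1/(-3 + l)
P = -1 (P = (½)*(-2) = -1)
A = ⅕ (A = (-4 + 5)/(-1 + 6) = 1/5 = 1*(⅕) = ⅕ ≈ 0.20000)
s(c, V) = ⅒ + V/5 + c/5 (s(c, V) = ((c + V) + 1/(-3 + 5))/5 = ((V + c) + 1/2)/5 = ((V + c) + ½)/5 = (½ + V + c)/5 = ⅒ + V/5 + c/5)
-12*s(13, 19) = -12*(⅒ + (⅕)*19 + (⅕)*13) = -12*(⅒ + 19/5 + 13/5) = -12*13/2 = -78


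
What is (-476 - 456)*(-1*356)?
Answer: 331792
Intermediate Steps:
(-476 - 456)*(-1*356) = -932*(-356) = 331792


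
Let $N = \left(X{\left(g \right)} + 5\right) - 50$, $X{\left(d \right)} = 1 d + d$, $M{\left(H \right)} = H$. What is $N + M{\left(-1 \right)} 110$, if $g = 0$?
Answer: $-155$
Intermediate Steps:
$X{\left(d \right)} = 2 d$ ($X{\left(d \right)} = d + d = 2 d$)
$N = -45$ ($N = \left(2 \cdot 0 + 5\right) - 50 = \left(0 + 5\right) - 50 = 5 - 50 = -45$)
$N + M{\left(-1 \right)} 110 = -45 - 110 = -155$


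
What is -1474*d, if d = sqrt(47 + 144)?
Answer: -1474*sqrt(191) ≈ -20371.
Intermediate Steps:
d = sqrt(191) ≈ 13.820
-1474*d = -1474*sqrt(191)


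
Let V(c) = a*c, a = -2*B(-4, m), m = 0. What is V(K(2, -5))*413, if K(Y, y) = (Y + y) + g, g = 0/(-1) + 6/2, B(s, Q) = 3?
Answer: 0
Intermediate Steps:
g = 3 (g = 0*(-1) + 6*(½) = 0 + 3 = 3)
K(Y, y) = 3 + Y + y (K(Y, y) = (Y + y) + 3 = 3 + Y + y)
a = -6 (a = -2*3 = -6)
V(c) = -6*c
V(K(2, -5))*413 = -6*(3 + 2 - 5)*413 = -6*0*413 = 0*413 = 0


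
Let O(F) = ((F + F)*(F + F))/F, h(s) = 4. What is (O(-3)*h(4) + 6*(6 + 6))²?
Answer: 576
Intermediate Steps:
O(F) = 4*F (O(F) = ((2*F)*(2*F))/F = (4*F²)/F = 4*F)
(O(-3)*h(4) + 6*(6 + 6))² = ((4*(-3))*4 + 6*(6 + 6))² = (-12*4 + 6*12)² = (-48 + 72)² = 24² = 576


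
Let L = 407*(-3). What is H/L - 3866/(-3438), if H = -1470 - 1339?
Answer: 2396288/699633 ≈ 3.4251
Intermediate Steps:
H = -2809
L = -1221
H/L - 3866/(-3438) = -2809/(-1221) - 3866/(-3438) = -2809*(-1/1221) - 3866*(-1/3438) = 2809/1221 + 1933/1719 = 2396288/699633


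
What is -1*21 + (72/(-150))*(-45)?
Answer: 3/5 ≈ 0.60000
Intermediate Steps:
-1*21 + (72/(-150))*(-45) = -21 + (72*(-1/150))*(-45) = -21 - 12/25*(-45) = -21 + 108/5 = 3/5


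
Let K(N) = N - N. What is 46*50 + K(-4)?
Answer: 2300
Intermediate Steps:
K(N) = 0
46*50 + K(-4) = 46*50 + 0 = 2300 + 0 = 2300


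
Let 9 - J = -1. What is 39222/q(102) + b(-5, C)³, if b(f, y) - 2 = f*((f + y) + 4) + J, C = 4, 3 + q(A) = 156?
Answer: 3899/17 ≈ 229.35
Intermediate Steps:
J = 10 (J = 9 - 1*(-1) = 9 + 1 = 10)
q(A) = 153 (q(A) = -3 + 156 = 153)
b(f, y) = 12 + f*(4 + f + y) (b(f, y) = 2 + (f*((f + y) + 4) + 10) = 2 + (f*(4 + f + y) + 10) = 2 + (10 + f*(4 + f + y)) = 12 + f*(4 + f + y))
39222/q(102) + b(-5, C)³ = 39222/153 + (12 + (-5)² + 4*(-5) - 5*4)³ = 39222*(1/153) + (12 + 25 - 20 - 20)³ = 4358/17 + (-3)³ = 4358/17 - 27 = 3899/17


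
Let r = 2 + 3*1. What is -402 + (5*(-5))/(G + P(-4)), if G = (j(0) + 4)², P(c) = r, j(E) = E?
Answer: -8467/21 ≈ -403.19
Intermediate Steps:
r = 5 (r = 2 + 3 = 5)
P(c) = 5
G = 16 (G = (0 + 4)² = 4² = 16)
-402 + (5*(-5))/(G + P(-4)) = -402 + (5*(-5))/(16 + 5) = -402 - 25/21 = -8467/21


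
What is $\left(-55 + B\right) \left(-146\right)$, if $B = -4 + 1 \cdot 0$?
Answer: $8614$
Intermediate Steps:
$B = -4$ ($B = -4 + 0 = -4$)
$\left(-55 + B\right) \left(-146\right) = \left(-55 - 4\right) \left(-146\right) = \left(-59\right) \left(-146\right) = 8614$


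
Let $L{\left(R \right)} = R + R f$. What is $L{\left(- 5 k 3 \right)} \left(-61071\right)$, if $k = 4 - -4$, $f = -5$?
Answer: $-29314080$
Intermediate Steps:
$k = 8$ ($k = 4 + 4 = 8$)
$L{\left(R \right)} = - 4 R$ ($L{\left(R \right)} = R + R \left(-5\right) = R - 5 R = - 4 R$)
$L{\left(- 5 k 3 \right)} \left(-61071\right) = - 4 \left(-5\right) 8 \cdot 3 \left(-61071\right) = - 4 \left(\left(-40\right) 3\right) \left(-61071\right) = \left(-4\right) \left(-120\right) \left(-61071\right) = 480 \left(-61071\right) = -29314080$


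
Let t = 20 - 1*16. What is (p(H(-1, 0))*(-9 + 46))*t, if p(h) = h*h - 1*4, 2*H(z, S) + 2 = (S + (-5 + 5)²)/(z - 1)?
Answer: -444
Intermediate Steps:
H(z, S) = -1 + S/(2*(-1 + z)) (H(z, S) = -1 + ((S + (-5 + 5)²)/(z - 1))/2 = -1 + ((S + 0²)/(-1 + z))/2 = -1 + ((S + 0)/(-1 + z))/2 = -1 + (S/(-1 + z))/2 = -1 + S/(2*(-1 + z)))
t = 4 (t = 20 - 16 = 4)
p(h) = -4 + h² (p(h) = h² - 4 = -4 + h²)
(p(H(-1, 0))*(-9 + 46))*t = ((-4 + ((1 + (½)*0 - 1*(-1))/(-1 - 1))²)*(-9 + 46))*4 = ((-4 + ((1 + 0 + 1)/(-2))²)*37)*4 = ((-4 + (-½*2)²)*37)*4 = ((-4 + (-1)²)*37)*4 = ((-4 + 1)*37)*4 = -3*37*4 = -111*4 = -444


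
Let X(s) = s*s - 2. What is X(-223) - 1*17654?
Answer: 32073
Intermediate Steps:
X(s) = -2 + s² (X(s) = s² - 2 = -2 + s²)
X(-223) - 1*17654 = (-2 + (-223)²) - 1*17654 = (-2 + 49729) - 17654 = 49727 - 17654 = 32073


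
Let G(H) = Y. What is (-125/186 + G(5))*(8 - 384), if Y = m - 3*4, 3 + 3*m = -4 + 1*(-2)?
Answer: 548020/93 ≈ 5892.7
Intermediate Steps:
m = -3 (m = -1 + (-4 + 1*(-2))/3 = -1 + (-4 - 2)/3 = -1 + (1/3)*(-6) = -1 - 2 = -3)
Y = -15 (Y = -3 - 3*4 = -3 - 12 = -15)
G(H) = -15
(-125/186 + G(5))*(8 - 384) = (-125/186 - 15)*(8 - 384) = (-125*1/186 - 15)*(-376) = (-125/186 - 15)*(-376) = -2915/186*(-376) = 548020/93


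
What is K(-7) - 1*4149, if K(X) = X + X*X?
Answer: -4107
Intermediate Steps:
K(X) = X + X²
K(-7) - 1*4149 = -7*(1 - 7) - 1*4149 = -7*(-6) - 4149 = 42 - 4149 = -4107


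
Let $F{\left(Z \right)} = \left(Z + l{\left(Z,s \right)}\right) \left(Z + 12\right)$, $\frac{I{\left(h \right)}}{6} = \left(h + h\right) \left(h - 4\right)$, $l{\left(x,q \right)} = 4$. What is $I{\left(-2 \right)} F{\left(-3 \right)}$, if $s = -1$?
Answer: $1296$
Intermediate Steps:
$I{\left(h \right)} = 12 h \left(-4 + h\right)$ ($I{\left(h \right)} = 6 \left(h + h\right) \left(h - 4\right) = 6 \cdot 2 h \left(-4 + h\right) = 12 h \left(-4 + h\right)$)
$F{\left(Z \right)} = \left(4 + Z\right) \left(12 + Z\right)$ ($F{\left(Z \right)} = \left(Z + 4\right) \left(Z + 12\right) = \left(4 + Z\right) \left(12 + Z\right)$)
$I{\left(-2 \right)} F{\left(-3 \right)} = 12 \left(-2\right) \left(-4 - 2\right) \left(48 + \left(-3\right)^{2} + 16 \left(-3\right)\right) = 12 \left(-2\right) \left(-6\right) \left(48 + 9 - 48\right) = 144 \cdot 9 = 1296$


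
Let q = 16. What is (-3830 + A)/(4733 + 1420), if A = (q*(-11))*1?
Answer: -4006/6153 ≈ -0.65106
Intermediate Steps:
A = -176 (A = (16*(-11))*1 = -176*1 = -176)
(-3830 + A)/(4733 + 1420) = (-3830 - 176)/(4733 + 1420) = -4006/6153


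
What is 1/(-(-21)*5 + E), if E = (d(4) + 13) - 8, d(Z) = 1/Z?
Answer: 4/441 ≈ 0.0090703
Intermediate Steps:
E = 21/4 (E = (1/4 + 13) - 8 = (¼ + 13) - 8 = 53/4 - 8 = 21/4 ≈ 5.2500)
1/(-(-21)*5 + E) = 1/(-(-21)*5 + 21/4) = 1/(-21*(-5) + 21/4) = 1/(105 + 21/4) = 1/(441/4) = 4/441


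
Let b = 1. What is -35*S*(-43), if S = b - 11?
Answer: -15050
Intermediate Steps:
S = -10 (S = 1 - 11 = -10)
-35*S*(-43) = -35*(-10)*(-43) = 350*(-43) = -15050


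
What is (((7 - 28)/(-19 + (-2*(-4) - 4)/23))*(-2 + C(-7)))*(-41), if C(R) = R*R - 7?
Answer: -792120/433 ≈ -1829.4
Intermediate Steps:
C(R) = -7 + R² (C(R) = R² - 7 = -7 + R²)
(((7 - 28)/(-19 + (-2*(-4) - 4)/23))*(-2 + C(-7)))*(-41) = (((7 - 28)/(-19 + (-2*(-4) - 4)/23))*(-2 + (-7 + (-7)²)))*(-41) = ((-21/(-19 + (8 - 4)*(1/23)))*(-2 + (-7 + 49)))*(-41) = ((-21/(-19 + 4*(1/23)))*(-2 + 42))*(-41) = (-21/(-19 + 4/23)*40)*(-41) = (-21/(-433/23)*40)*(-41) = (-21*(-23/433)*40)*(-41) = ((483/433)*40)*(-41) = (19320/433)*(-41) = -792120/433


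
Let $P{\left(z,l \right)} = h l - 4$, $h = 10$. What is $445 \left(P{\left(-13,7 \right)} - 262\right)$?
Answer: $-87220$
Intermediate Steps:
$P{\left(z,l \right)} = -4 + 10 l$ ($P{\left(z,l \right)} = 10 l - 4 = -4 + 10 l$)
$445 \left(P{\left(-13,7 \right)} - 262\right) = 445 \left(\left(-4 + 10 \cdot 7\right) - 262\right) = 445 \left(\left(-4 + 70\right) - 262\right) = 445 \left(66 - 262\right) = 445 \left(-196\right) = -87220$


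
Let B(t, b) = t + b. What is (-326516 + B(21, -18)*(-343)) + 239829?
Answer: -87716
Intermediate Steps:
B(t, b) = b + t
(-326516 + B(21, -18)*(-343)) + 239829 = (-326516 + (-18 + 21)*(-343)) + 239829 = (-326516 + 3*(-343)) + 239829 = (-326516 - 1029) + 239829 = -327545 + 239829 = -87716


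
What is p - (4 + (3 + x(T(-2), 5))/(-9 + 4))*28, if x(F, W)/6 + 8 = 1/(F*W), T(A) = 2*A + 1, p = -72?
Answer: -10956/25 ≈ -438.24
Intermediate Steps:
T(A) = 1 + 2*A
x(F, W) = -48 + 6/(F*W) (x(F, W) = -48 + 6/((F*W)) = -48 + 6*(1/(F*W)) = -48 + 6/(F*W))
p - (4 + (3 + x(T(-2), 5))/(-9 + 4))*28 = -72 - (4 + (3 + (-48 + 6/((1 + 2*(-2))*5)))/(-9 + 4))*28 = -72 - (4 + (3 + (-48 + 6*(⅕)/(1 - 4)))/(-5))*28 = -72 - (4 + (3 + (-48 + 6*(⅕)/(-3)))*(-⅕))*28 = -72 - (4 + (3 + (-48 + 6*(-⅓)*(⅕)))*(-⅕))*28 = -72 - (4 + (3 + (-48 - ⅖))*(-⅕))*28 = -72 - (4 + (3 - 242/5)*(-⅕))*28 = -72 - (4 - 227/5*(-⅕))*28 = -72 - (4 + 227/25)*28 = -72 - 327*28/25 = -72 - 1*9156/25 = -72 - 9156/25 = -10956/25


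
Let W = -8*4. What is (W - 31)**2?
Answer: 3969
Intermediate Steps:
W = -32
(W - 31)**2 = (-32 - 31)**2 = (-63)**2 = 3969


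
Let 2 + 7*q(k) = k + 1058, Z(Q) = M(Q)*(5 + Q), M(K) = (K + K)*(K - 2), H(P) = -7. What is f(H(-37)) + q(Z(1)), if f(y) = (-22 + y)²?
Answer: 6931/7 ≈ 990.14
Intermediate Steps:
M(K) = 2*K*(-2 + K) (M(K) = (2*K)*(-2 + K) = 2*K*(-2 + K))
Z(Q) = 2*Q*(-2 + Q)*(5 + Q) (Z(Q) = (2*Q*(-2 + Q))*(5 + Q) = 2*Q*(-2 + Q)*(5 + Q))
q(k) = 1056/7 + k/7 (q(k) = -2/7 + (k + 1058)/7 = -2/7 + (1058 + k)/7 = -2/7 + (1058/7 + k/7) = 1056/7 + k/7)
f(H(-37)) + q(Z(1)) = (-22 - 7)² + (1056/7 + (2*1*(-2 + 1)*(5 + 1))/7) = (-29)² + (1056/7 + (2*1*(-1)*6)/7) = 841 + (1056/7 + (⅐)*(-12)) = 841 + (1056/7 - 12/7) = 841 + 1044/7 = 6931/7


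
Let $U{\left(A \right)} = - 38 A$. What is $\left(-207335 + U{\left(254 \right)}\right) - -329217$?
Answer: $112230$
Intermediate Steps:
$\left(-207335 + U{\left(254 \right)}\right) - -329217 = \left(-207335 - 9652\right) - -329217 = \left(-207335 - 9652\right) + 329217 = -216987 + 329217 = 112230$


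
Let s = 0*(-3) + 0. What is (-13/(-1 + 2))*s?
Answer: 0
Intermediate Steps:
s = 0 (s = 0 + 0 = 0)
(-13/(-1 + 2))*s = (-13/(-1 + 2))*0 = (-13/1)*0 = (1*(-13))*0 = -13*0 = 0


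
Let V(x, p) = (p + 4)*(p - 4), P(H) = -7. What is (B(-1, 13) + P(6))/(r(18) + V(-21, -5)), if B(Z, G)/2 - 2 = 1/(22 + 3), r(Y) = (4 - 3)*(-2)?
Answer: -73/175 ≈ -0.41714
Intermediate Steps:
r(Y) = -2 (r(Y) = 1*(-2) = -2)
V(x, p) = (-4 + p)*(4 + p) (V(x, p) = (4 + p)*(-4 + p) = (-4 + p)*(4 + p))
B(Z, G) = 102/25 (B(Z, G) = 4 + 2/(22 + 3) = 4 + 2/25 = 102/25)
(B(-1, 13) + P(6))/(r(18) + V(-21, -5)) = (102/25 - 7)/(-2 + (-16 + (-5)²)) = -73/(25*(-2 + (-16 + 25))) = -73/(25*(-2 + 9)) = -73/25/7 = -73/25*⅐ = -73/175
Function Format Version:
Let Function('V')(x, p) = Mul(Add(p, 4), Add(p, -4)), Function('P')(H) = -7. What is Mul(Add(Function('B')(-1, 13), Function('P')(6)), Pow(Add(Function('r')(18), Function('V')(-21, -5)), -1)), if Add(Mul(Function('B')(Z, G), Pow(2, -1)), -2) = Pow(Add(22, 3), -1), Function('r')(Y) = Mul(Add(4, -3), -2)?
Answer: Rational(-73, 175) ≈ -0.41714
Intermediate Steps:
Function('r')(Y) = -2 (Function('r')(Y) = Mul(1, -2) = -2)
Function('V')(x, p) = Mul(Add(-4, p), Add(4, p)) (Function('V')(x, p) = Mul(Add(4, p), Add(-4, p)) = Mul(Add(-4, p), Add(4, p)))
Function('B')(Z, G) = Rational(102, 25) (Function('B')(Z, G) = Add(4, Mul(2, Pow(Add(22, 3), -1))) = Add(4, Mul(2, Pow(25, -1))) = Add(4, Mul(2, Rational(1, 25))) = Add(4, Rational(2, 25)) = Rational(102, 25))
Mul(Add(Function('B')(-1, 13), Function('P')(6)), Pow(Add(Function('r')(18), Function('V')(-21, -5)), -1)) = Mul(Add(Rational(102, 25), -7), Pow(Add(-2, Add(-16, Pow(-5, 2))), -1)) = Mul(Rational(-73, 25), Pow(Add(-2, Add(-16, 25)), -1)) = Mul(Rational(-73, 25), Pow(Add(-2, 9), -1)) = Mul(Rational(-73, 25), Pow(7, -1)) = Mul(Rational(-73, 25), Rational(1, 7)) = Rational(-73, 175)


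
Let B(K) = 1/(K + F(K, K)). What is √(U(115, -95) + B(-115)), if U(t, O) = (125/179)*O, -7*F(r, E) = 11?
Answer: 11*I*√731168997/36516 ≈ 8.1455*I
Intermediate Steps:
F(r, E) = -11/7 (F(r, E) = -⅐*11 = -11/7)
U(t, O) = 125*O/179 (U(t, O) = (125*(1/179))*O = 125*O/179)
B(K) = 1/(-11/7 + K) (B(K) = 1/(K - 11/7) = 1/(-11/7 + K))
√(U(115, -95) + B(-115)) = √((125/179)*(-95) + 7/(-11 + 7*(-115))) = √(-11875/179 + 7/(-11 - 805)) = √(-11875/179 + 7/(-816)) = √(-11875/179 + 7*(-1/816)) = √(-11875/179 - 7/816) = √(-9691253/146064) = 11*I*√731168997/36516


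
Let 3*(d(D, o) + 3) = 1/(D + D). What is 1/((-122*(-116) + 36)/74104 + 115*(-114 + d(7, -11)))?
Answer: -194523/2616737099 ≈ -7.4338e-5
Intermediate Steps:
d(D, o) = -3 + 1/(6*D) (d(D, o) = -3 + 1/(3*(D + D)) = -3 + 1/(3*((2*D))) = -3 + (1/(2*D))/3 = -3 + 1/(6*D))
1/((-122*(-116) + 36)/74104 + 115*(-114 + d(7, -11))) = 1/((-122*(-116) + 36)/74104 + 115*(-114 + (-3 + (1/6)/7))) = 1/((14152 + 36)*(1/74104) + 115*(-114 + (-3 + (1/6)*(1/7)))) = 1/(14188*(1/74104) + 115*(-114 + (-3 + 1/42))) = 1/(3547/18526 + 115*(-114 - 125/42)) = 1/(3547/18526 + 115*(-4913/42)) = 1/(3547/18526 - 564995/42) = 1/(-2616737099/194523) = -194523/2616737099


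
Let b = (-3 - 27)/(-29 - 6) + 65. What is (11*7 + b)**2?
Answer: 1000000/49 ≈ 20408.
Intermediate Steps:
b = 461/7 (b = -30/(-35) + 65 = -30*(-1/35) + 65 = 6/7 + 65 = 461/7 ≈ 65.857)
(11*7 + b)**2 = (11*7 + 461/7)**2 = (77 + 461/7)**2 = (1000/7)**2 = 1000000/49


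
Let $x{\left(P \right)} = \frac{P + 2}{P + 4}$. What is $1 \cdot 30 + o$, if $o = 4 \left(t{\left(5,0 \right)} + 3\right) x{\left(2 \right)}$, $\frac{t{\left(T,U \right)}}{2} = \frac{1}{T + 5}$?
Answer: $\frac{578}{15} \approx 38.533$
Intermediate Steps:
$t{\left(T,U \right)} = \frac{2}{5 + T}$ ($t{\left(T,U \right)} = \frac{2}{T + 5} = \frac{2}{5 + T}$)
$x{\left(P \right)} = \frac{2 + P}{4 + P}$
$o = \frac{128}{15}$ ($o = 4 \left(\frac{2}{5 + 5} + 3\right) \frac{2 + 2}{4 + 2} = 4 \left(\frac{2}{10} + 3\right) \frac{1}{6} \cdot 4 = 4 \left(2 \cdot \frac{1}{10} + 3\right) \frac{1}{6} \cdot 4 = 4 \left(\frac{1}{5} + 3\right) \frac{2}{3} = 4 \cdot \frac{16}{5} \cdot \frac{2}{3} = \frac{64}{5} \cdot \frac{2}{3} = \frac{128}{15} \approx 8.5333$)
$1 \cdot 30 + o = 1 \cdot 30 + \frac{128}{15} = 30 + \frac{128}{15} = \frac{578}{15}$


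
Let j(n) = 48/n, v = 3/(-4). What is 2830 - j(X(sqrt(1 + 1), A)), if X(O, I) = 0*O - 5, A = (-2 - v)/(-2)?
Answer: 14198/5 ≈ 2839.6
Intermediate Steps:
v = -3/4 (v = 3*(-1/4) = -3/4 ≈ -0.75000)
A = 5/8 (A = (-2 - 1*(-3/4))/(-2) = (-2 + 3/4)*(-1/2) = -5/4*(-1/2) = 5/8 ≈ 0.62500)
X(O, I) = -5 (X(O, I) = 0 - 5 = -5)
2830 - j(X(sqrt(1 + 1), A)) = 2830 - 48/(-5) = 2830 - 48*(-1)/5 = 2830 - 1*(-48/5) = 2830 + 48/5 = 14198/5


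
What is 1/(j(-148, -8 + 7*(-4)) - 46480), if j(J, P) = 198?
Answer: -1/46282 ≈ -2.1607e-5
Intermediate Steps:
1/(j(-148, -8 + 7*(-4)) - 46480) = 1/(198 - 46480) = 1/(-46282) = -1/46282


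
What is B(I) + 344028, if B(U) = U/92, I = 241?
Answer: 31650817/92 ≈ 3.4403e+5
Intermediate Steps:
B(U) = U/92 (B(U) = U*(1/92) = U/92)
B(I) + 344028 = (1/92)*241 + 344028 = 241/92 + 344028 = 31650817/92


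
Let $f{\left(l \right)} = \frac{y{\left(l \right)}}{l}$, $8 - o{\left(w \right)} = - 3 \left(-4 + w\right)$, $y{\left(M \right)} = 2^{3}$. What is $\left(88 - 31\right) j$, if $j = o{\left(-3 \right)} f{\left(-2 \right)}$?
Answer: $2964$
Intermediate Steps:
$y{\left(M \right)} = 8$
$o{\left(w \right)} = -4 + 3 w$ ($o{\left(w \right)} = 8 - - 3 \left(-4 + w\right) = 8 - \left(12 - 3 w\right) = 8 + \left(-12 + 3 w\right) = -4 + 3 w$)
$f{\left(l \right)} = \frac{8}{l}$
$j = 52$ ($j = \left(-4 + 3 \left(-3\right)\right) \frac{8}{-2} = \left(-4 - 9\right) 8 \left(- \frac{1}{2}\right) = \left(-13\right) \left(-4\right) = 52$)
$\left(88 - 31\right) j = \left(88 - 31\right) 52 = 57 \cdot 52 = 2964$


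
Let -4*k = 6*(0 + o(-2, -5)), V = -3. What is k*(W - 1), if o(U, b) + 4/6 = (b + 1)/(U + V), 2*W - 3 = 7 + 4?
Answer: -6/5 ≈ -1.2000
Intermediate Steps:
W = 7 (W = 3/2 + (7 + 4)/2 = 3/2 + (½)*11 = 3/2 + 11/2 = 7)
o(U, b) = -⅔ + (1 + b)/(-3 + U) (o(U, b) = -⅔ + (b + 1)/(U - 3) = -⅔ + (1 + b)/(-3 + U))
k = -⅕ (k = -3*(0 + (3 - 5 - ⅔*(-2))/(-3 - 2))/2 = -3*(0 + (3 - 5 + 4/3)/(-5))/2 = -3*(0 - ⅕*(-⅔))/2 = -3*(0 + 2/15)/2 = -3*2/(2*15) = -¼*⅘ = -⅕ ≈ -0.20000)
k*(W - 1) = -(7 - 1)/5 = -⅕*6 = -6/5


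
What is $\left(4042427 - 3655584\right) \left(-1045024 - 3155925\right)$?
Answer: $-1625107714007$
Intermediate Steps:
$\left(4042427 - 3655584\right) \left(-1045024 - 3155925\right) = 386843 \left(-4200949\right) = -1625107714007$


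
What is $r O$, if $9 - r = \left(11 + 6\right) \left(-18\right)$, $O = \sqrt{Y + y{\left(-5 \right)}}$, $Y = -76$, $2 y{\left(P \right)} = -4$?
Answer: $315 i \sqrt{78} \approx 2782.0 i$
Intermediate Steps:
$y{\left(P \right)} = -2$ ($y{\left(P \right)} = \frac{1}{2} \left(-4\right) = -2$)
$O = i \sqrt{78}$ ($O = \sqrt{-76 - 2} = \sqrt{-78} = i \sqrt{78} \approx 8.8318 i$)
$r = 315$ ($r = 9 - \left(11 + 6\right) \left(-18\right) = 9 - 17 \left(-18\right) = 9 - -306 = 9 + 306 = 315$)
$r O = 315 i \sqrt{78}$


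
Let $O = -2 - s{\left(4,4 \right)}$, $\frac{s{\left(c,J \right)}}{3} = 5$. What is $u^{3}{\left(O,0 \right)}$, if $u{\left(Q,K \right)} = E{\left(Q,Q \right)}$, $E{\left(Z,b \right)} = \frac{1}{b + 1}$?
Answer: $- \frac{1}{4096} \approx -0.00024414$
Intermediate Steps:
$E{\left(Z,b \right)} = \frac{1}{1 + b}$
$s{\left(c,J \right)} = 15$ ($s{\left(c,J \right)} = 3 \cdot 5 = 15$)
$O = -17$ ($O = -2 - 15 = -17$)
$u{\left(Q,K \right)} = \frac{1}{1 + Q}$
$u^{3}{\left(O,0 \right)} = \left(\frac{1}{1 - 17}\right)^{3} = \left(\frac{1}{-16}\right)^{3} = \left(- \frac{1}{16}\right)^{3} = - \frac{1}{4096}$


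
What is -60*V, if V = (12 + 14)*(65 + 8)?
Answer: -113880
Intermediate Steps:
V = 1898 (V = 26*73 = 1898)
-60*V = -60*1898 = -113880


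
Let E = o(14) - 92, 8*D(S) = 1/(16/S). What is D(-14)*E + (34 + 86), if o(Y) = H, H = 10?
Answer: 4127/32 ≈ 128.97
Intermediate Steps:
D(S) = S/128 (D(S) = 1/(8*((16/S))) = (S/16)/8 = S/128)
o(Y) = 10
E = -82 (E = 10 - 92 = -82)
D(-14)*E + (34 + 86) = ((1/128)*(-14))*(-82) + (34 + 86) = -7/64*(-82) + 120 = 287/32 + 120 = 4127/32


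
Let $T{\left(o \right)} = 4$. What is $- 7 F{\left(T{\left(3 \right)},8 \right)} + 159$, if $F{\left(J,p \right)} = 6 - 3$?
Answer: $138$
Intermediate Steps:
$F{\left(J,p \right)} = 3$
$- 7 F{\left(T{\left(3 \right)},8 \right)} + 159 = \left(-7\right) 3 + 159 = -21 + 159 = 138$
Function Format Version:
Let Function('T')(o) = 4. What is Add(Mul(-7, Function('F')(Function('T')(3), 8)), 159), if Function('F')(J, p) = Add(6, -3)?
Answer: 138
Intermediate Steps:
Function('F')(J, p) = 3
Add(Mul(-7, Function('F')(Function('T')(3), 8)), 159) = Add(Mul(-7, 3), 159) = Add(-21, 159) = 138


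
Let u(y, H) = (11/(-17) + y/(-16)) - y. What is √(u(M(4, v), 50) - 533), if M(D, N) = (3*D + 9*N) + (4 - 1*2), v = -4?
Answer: I*√2359498/68 ≈ 22.589*I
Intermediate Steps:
M(D, N) = 2 + 3*D + 9*N (M(D, N) = (3*D + 9*N) + (4 - 2) = (3*D + 9*N) + 2 = 2 + 3*D + 9*N)
u(y, H) = -11/17 - 17*y/16 (u(y, H) = (11*(-1/17) + y*(-1/16)) - y = (-11/17 - y/16) - y = -11/17 - 17*y/16)
√(u(M(4, v), 50) - 533) = √((-11/17 - 17*(2 + 3*4 + 9*(-4))/16) - 533) = √((-11/17 - 17*(2 + 12 - 36)/16) - 533) = √((-11/17 - 17/16*(-22)) - 533) = √((-11/17 + 187/8) - 533) = √(3091/136 - 533) = √(-69397/136) = I*√2359498/68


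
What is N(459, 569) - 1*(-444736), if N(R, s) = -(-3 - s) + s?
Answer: 445877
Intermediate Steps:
N(R, s) = 3 + 2*s (N(R, s) = (3 + s) + s = 3 + 2*s)
N(459, 569) - 1*(-444736) = (3 + 2*569) - 1*(-444736) = (3 + 1138) + 444736 = 1141 + 444736 = 445877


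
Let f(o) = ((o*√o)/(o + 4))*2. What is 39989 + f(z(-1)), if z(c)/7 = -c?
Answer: 39989 + 14*√7/11 ≈ 39992.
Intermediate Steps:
z(c) = -7*c (z(c) = 7*(-c) = -7*c)
f(o) = 2*o^(3/2)/(4 + o) (f(o) = (o^(3/2)/(4 + o))*2 = 2*o^(3/2)/(4 + o))
39989 + f(z(-1)) = 39989 + 2*(-7*(-1))^(3/2)/(4 - 7*(-1)) = 39989 + 2*7^(3/2)/(4 + 7) = 39989 + 2*(7*√7)/11 = 39989 + 2*(7*√7)*(1/11) = 39989 + 14*√7/11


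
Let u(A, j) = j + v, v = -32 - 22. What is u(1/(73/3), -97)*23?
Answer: -3473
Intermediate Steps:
v = -54
u(A, j) = -54 + j (u(A, j) = j - 54 = -54 + j)
u(1/(73/3), -97)*23 = (-54 - 97)*23 = -151*23 = -3473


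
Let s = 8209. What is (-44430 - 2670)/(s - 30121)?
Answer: 3925/1826 ≈ 2.1495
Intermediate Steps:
(-44430 - 2670)/(s - 30121) = (-44430 - 2670)/(8209 - 30121) = -47100/(-21912) = -47100*(-1/21912) = 3925/1826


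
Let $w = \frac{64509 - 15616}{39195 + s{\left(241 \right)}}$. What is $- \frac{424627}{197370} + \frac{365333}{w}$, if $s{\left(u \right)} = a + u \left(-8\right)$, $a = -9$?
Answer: $\frac{206653551863713}{742308570} \approx 2.7839 \cdot 10^{5}$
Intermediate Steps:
$s{\left(u \right)} = -9 - 8 u$ ($s{\left(u \right)} = -9 + u \left(-8\right) = -9 - 8 u$)
$w = \frac{3761}{2866}$ ($w = \frac{64509 - 15616}{39195 - 1937} = \frac{48893}{39195 - 1937} = \frac{48893}{37258} = 48893 \cdot \frac{1}{37258} = \frac{3761}{2866} \approx 1.3123$)
$- \frac{424627}{197370} + \frac{365333}{w} = - \frac{424627}{197370} + \frac{365333}{\frac{3761}{2866}} = \left(-424627\right) \frac{1}{197370} + 365333 \cdot \frac{2866}{3761} = - \frac{424627}{197370} + \frac{1047044378}{3761} = \frac{206653551863713}{742308570}$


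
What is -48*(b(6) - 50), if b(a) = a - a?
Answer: 2400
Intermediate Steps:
b(a) = 0
-48*(b(6) - 50) = -48*(0 - 50) = -48*(-50) = 2400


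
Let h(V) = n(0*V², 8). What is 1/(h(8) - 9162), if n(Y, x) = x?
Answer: -1/9154 ≈ -0.00010924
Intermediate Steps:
h(V) = 8
1/(h(8) - 9162) = 1/(8 - 9162) = 1/(-9154) = -1/9154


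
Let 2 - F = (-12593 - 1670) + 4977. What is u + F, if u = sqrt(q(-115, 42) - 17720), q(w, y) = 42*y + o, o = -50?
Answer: 9288 + I*sqrt(16006) ≈ 9288.0 + 126.51*I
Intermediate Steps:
q(w, y) = -50 + 42*y (q(w, y) = 42*y - 50 = -50 + 42*y)
F = 9288 (F = 2 - ((-12593 - 1670) + 4977) = 2 - (-14263 + 4977) = 2 - 1*(-9286) = 2 + 9286 = 9288)
u = I*sqrt(16006) (u = sqrt((-50 + 42*42) - 17720) = sqrt((-50 + 1764) - 17720) = sqrt(1714 - 17720) = sqrt(-16006) = I*sqrt(16006) ≈ 126.51*I)
u + F = I*sqrt(16006) + 9288 = 9288 + I*sqrt(16006)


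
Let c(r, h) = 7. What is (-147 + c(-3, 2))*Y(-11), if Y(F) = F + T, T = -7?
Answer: 2520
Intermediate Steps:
Y(F) = -7 + F (Y(F) = F - 7 = -7 + F)
(-147 + c(-3, 2))*Y(-11) = (-147 + 7)*(-7 - 11) = -140*(-18) = 2520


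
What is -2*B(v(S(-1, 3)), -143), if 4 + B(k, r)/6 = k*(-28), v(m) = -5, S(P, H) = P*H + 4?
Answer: -1632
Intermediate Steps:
S(P, H) = 4 + H*P (S(P, H) = H*P + 4 = 4 + H*P)
B(k, r) = -24 - 168*k (B(k, r) = -24 + 6*(k*(-28)) = -24 + 6*(-28*k) = -24 - 168*k)
-2*B(v(S(-1, 3)), -143) = -2*(-24 - 168*(-5)) = -2*(-24 + 840) = -2*816 = -1632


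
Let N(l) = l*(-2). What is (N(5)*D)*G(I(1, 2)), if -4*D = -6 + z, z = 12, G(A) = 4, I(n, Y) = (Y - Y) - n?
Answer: 60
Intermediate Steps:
I(n, Y) = -n (I(n, Y) = 0 - n = -n)
N(l) = -2*l
D = -3/2 (D = -(-6 + 12)/4 = -1/4*6 = -3/2 ≈ -1.5000)
(N(5)*D)*G(I(1, 2)) = (-2*5*(-3/2))*4 = -10*(-3/2)*4 = 15*4 = 60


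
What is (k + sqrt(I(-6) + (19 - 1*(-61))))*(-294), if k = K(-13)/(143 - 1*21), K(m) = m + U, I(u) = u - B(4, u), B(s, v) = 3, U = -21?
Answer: 4998/61 - 294*sqrt(71) ≈ -2395.4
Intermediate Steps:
I(u) = -3 + u (I(u) = u - 1*3 = u - 3 = -3 + u)
K(m) = -21 + m (K(m) = m - 21 = -21 + m)
k = -17/61 (k = (-21 - 13)/(143 - 1*21) = -34/(143 - 21) = -34/122 = -34*1/122 = -17/61 ≈ -0.27869)
(k + sqrt(I(-6) + (19 - 1*(-61))))*(-294) = (-17/61 + sqrt((-3 - 6) + (19 - 1*(-61))))*(-294) = (-17/61 + sqrt(-9 + (19 + 61)))*(-294) = (-17/61 + sqrt(-9 + 80))*(-294) = (-17/61 + sqrt(71))*(-294) = 4998/61 - 294*sqrt(71)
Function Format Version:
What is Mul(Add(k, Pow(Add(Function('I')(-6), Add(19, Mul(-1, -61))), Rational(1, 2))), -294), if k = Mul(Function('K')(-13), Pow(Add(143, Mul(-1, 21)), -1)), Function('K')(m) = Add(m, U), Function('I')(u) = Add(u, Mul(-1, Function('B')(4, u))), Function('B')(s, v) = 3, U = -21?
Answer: Add(Rational(4998, 61), Mul(-294, Pow(71, Rational(1, 2)))) ≈ -2395.4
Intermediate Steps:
Function('I')(u) = Add(-3, u) (Function('I')(u) = Add(u, Mul(-1, 3)) = Add(u, -3) = Add(-3, u))
Function('K')(m) = Add(-21, m) (Function('K')(m) = Add(m, -21) = Add(-21, m))
k = Rational(-17, 61) (k = Mul(Add(-21, -13), Pow(Add(143, Mul(-1, 21)), -1)) = Mul(-34, Pow(Add(143, -21), -1)) = Mul(-34, Pow(122, -1)) = Mul(-34, Rational(1, 122)) = Rational(-17, 61) ≈ -0.27869)
Mul(Add(k, Pow(Add(Function('I')(-6), Add(19, Mul(-1, -61))), Rational(1, 2))), -294) = Mul(Add(Rational(-17, 61), Pow(Add(Add(-3, -6), Add(19, Mul(-1, -61))), Rational(1, 2))), -294) = Mul(Add(Rational(-17, 61), Pow(Add(-9, Add(19, 61)), Rational(1, 2))), -294) = Mul(Add(Rational(-17, 61), Pow(Add(-9, 80), Rational(1, 2))), -294) = Mul(Add(Rational(-17, 61), Pow(71, Rational(1, 2))), -294) = Add(Rational(4998, 61), Mul(-294, Pow(71, Rational(1, 2))))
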